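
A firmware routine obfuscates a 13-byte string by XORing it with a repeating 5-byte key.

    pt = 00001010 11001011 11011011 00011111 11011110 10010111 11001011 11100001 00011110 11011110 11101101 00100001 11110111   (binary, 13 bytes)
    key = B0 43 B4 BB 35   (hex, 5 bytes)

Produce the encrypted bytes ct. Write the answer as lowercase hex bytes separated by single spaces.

The 5-byte key repeats, so the effective keystream is b0 43 b4 bb 35 b0 43 b4 bb 35 b0 43 b4.
byte 0:  10 xor 176 = 186
byte 1: 203 xor  67 = 136
byte 2: 219 xor 180 = 111
byte 3:  31 xor 187 = 164
byte 4: 222 xor  53 = 235
byte 5: 151 xor 176 =  39
byte 6: 203 xor  67 = 136
byte 7: 225 xor 180 =  85
byte 8:  30 xor 187 = 165
byte 9: 222 xor  53 = 235
byte 10: 237 xor 176 =  93
byte 11:  33 xor  67 =  98
byte 12: 247 xor 180 =  67

ba 88 6f a4 eb 27 88 55 a5 eb 5d 62 43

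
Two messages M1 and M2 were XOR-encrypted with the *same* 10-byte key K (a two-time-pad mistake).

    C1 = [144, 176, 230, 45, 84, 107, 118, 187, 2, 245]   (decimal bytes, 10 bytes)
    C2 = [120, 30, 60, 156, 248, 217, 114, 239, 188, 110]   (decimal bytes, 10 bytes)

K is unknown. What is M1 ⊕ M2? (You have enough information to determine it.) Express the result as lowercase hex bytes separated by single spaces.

C1 ⊕ C2 = (M1 ⊕ K) ⊕ (M2 ⊕ K) = M1 ⊕ M2 — the shared key cancels under XOR.
90 xor 78 = e8
b0 xor 1e = ae
e6 xor 3c = da
2d xor 9c = b1
54 xor f8 = ac
6b xor d9 = b2
76 xor 72 = 04
bb xor ef = 54
02 xor bc = be
f5 xor 6e = 9b

e8 ae da b1 ac b2 04 54 be 9b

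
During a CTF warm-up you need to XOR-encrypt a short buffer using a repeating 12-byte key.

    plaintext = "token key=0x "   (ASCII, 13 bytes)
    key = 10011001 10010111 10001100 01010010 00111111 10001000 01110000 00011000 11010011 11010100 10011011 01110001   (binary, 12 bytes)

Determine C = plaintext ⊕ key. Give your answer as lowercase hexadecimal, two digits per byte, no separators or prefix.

edf8e73751a81b7daae9ab09b9

The 12-byte key repeats, so the effective keystream is 99 97 8c 52 3f 88 70 18 d3 d4 9b 71 99.
byte 0: 74 xor 99 = ed
byte 1: 6f xor 97 = f8
byte 2: 6b xor 8c = e7
byte 3: 65 xor 52 = 37
byte 4: 6e xor 3f = 51
byte 5: 20 xor 88 = a8
byte 6: 6b xor 70 = 1b
byte 7: 65 xor 18 = 7d
byte 8: 79 xor d3 = aa
byte 9: 3d xor d4 = e9
byte 10: 30 xor 9b = ab
byte 11: 78 xor 71 = 09
byte 12: 20 xor 99 = b9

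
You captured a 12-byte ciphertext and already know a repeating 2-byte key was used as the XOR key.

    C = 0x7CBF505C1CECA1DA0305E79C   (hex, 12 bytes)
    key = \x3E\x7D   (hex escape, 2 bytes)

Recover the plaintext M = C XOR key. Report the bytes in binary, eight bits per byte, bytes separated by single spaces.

01000010 11000010 01101110 00100001 00100010 10010001 10011111 10100111 00111101 01111000 11011001 11100001

The 2-byte key repeats, so the effective keystream is 3e 7d 3e 7d 3e 7d 3e 7d 3e 7d 3e 7d.
byte 0: 124 ⊕  62 =  66
byte 1: 191 ⊕ 125 = 194
byte 2:  80 ⊕  62 = 110
byte 3:  92 ⊕ 125 =  33
byte 4:  28 ⊕  62 =  34
byte 5: 236 ⊕ 125 = 145
byte 6: 161 ⊕  62 = 159
byte 7: 218 ⊕ 125 = 167
byte 8:   3 ⊕  62 =  61
byte 9:   5 ⊕ 125 = 120
byte 10: 231 ⊕  62 = 217
byte 11: 156 ⊕ 125 = 225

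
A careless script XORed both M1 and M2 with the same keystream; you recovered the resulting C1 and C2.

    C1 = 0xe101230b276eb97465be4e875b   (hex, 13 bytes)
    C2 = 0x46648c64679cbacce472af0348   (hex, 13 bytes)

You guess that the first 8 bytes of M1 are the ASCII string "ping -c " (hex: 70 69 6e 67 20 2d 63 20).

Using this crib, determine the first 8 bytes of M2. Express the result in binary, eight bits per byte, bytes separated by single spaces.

11010111 00001100 11000001 00001000 01100000 11011111 01100000 10011000

First, C1 ⊕ C2 = (M1 ⊕ K) ⊕ (M2 ⊕ K) = M1 ⊕ M2, so the key drops out. Then M2 = (M1 ⊕ M2) ⊕ M1 over the first 8 bytes.
byte 0: (e1 xor 46) xor 70 = a7 xor 70 = d7
byte 1: (01 xor 64) xor 69 = 65 xor 69 = 0c
byte 2: (23 xor 8c) xor 6e = af xor 6e = c1
byte 3: (0b xor 64) xor 67 = 6f xor 67 = 08
byte 4: (27 xor 67) xor 20 = 40 xor 20 = 60
byte 5: (6e xor 9c) xor 2d = f2 xor 2d = df
byte 6: (b9 xor ba) xor 63 = 03 xor 63 = 60
byte 7: (74 xor cc) xor 20 = b8 xor 20 = 98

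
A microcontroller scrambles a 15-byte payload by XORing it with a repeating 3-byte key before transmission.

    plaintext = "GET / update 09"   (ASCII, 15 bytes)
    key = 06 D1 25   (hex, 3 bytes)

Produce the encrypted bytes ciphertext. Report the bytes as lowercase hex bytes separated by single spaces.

41 94 71 26 fe 05 73 a1 41 67 a5 40 26 e1 1c

The 3-byte key repeats, so the effective keystream is 06 d1 25 06 d1 25 06 d1 25 06 d1 25 06 d1 25.
byte 0: 47 xor 06 = 41
byte 1: 45 xor d1 = 94
byte 2: 54 xor 25 = 71
byte 3: 20 xor 06 = 26
byte 4: 2f xor d1 = fe
byte 5: 20 xor 25 = 05
byte 6: 75 xor 06 = 73
byte 7: 70 xor d1 = a1
byte 8: 64 xor 25 = 41
byte 9: 61 xor 06 = 67
byte 10: 74 xor d1 = a5
byte 11: 65 xor 25 = 40
byte 12: 20 xor 06 = 26
byte 13: 30 xor d1 = e1
byte 14: 39 xor 25 = 1c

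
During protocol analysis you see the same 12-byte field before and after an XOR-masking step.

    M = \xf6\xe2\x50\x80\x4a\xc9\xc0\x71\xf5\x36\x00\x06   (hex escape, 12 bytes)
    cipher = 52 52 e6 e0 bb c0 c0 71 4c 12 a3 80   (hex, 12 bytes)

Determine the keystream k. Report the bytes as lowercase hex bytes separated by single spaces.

Since cipher = M ⊕ k, XORing both sides with M gives k = M ⊕ cipher.
byte 0: f6 xor 52 = a4
byte 1: e2 xor 52 = b0
byte 2: 50 xor e6 = b6
byte 3: 80 xor e0 = 60
byte 4: 4a xor bb = f1
byte 5: c9 xor c0 = 09
byte 6: c0 xor c0 = 00
byte 7: 71 xor 71 = 00
byte 8: f5 xor 4c = b9
byte 9: 36 xor 12 = 24
byte 10: 00 xor a3 = a3
byte 11: 06 xor 80 = 86

a4 b0 b6 60 f1 09 00 00 b9 24 a3 86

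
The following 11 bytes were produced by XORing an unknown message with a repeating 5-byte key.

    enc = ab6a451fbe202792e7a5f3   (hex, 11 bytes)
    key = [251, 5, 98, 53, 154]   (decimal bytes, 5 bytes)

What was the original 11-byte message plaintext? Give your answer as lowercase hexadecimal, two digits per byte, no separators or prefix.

The 5-byte key repeats, so the effective keystream is fb 05 62 35 9a fb 05 62 35 9a fb.
byte 0: ab XOR fb = 50
byte 1: 6a XOR 05 = 6f
byte 2: 45 XOR 62 = 27
byte 3: 1f XOR 35 = 2a
byte 4: be XOR 9a = 24
byte 5: 20 XOR fb = db
byte 6: 27 XOR 05 = 22
byte 7: 92 XOR 62 = f0
byte 8: e7 XOR 35 = d2
byte 9: a5 XOR 9a = 3f
byte 10: f3 XOR fb = 08

506f272a24db22f0d23f08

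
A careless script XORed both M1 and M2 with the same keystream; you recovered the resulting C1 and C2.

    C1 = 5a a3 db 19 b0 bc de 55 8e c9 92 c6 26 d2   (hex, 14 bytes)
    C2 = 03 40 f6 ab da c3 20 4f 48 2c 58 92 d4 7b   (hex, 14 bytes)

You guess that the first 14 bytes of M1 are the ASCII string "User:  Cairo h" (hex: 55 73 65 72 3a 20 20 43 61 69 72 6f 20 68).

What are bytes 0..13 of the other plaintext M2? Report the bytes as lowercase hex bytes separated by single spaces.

0c 90 48 c0 50 5f de 59 a7 8c b8 3b d2 c1

First, C1 ⊕ C2 = (M1 ⊕ K) ⊕ (M2 ⊕ K) = M1 ⊕ M2, so the key drops out. Then M2 = (M1 ⊕ M2) ⊕ M1 over the first 14 bytes.
byte 0: (5a ^ 03) ^ 55 = 59 ^ 55 = 0c
byte 1: (a3 ^ 40) ^ 73 = e3 ^ 73 = 90
byte 2: (db ^ f6) ^ 65 = 2d ^ 65 = 48
byte 3: (19 ^ ab) ^ 72 = b2 ^ 72 = c0
byte 4: (b0 ^ da) ^ 3a = 6a ^ 3a = 50
byte 5: (bc ^ c3) ^ 20 = 7f ^ 20 = 5f
byte 6: (de ^ 20) ^ 20 = fe ^ 20 = de
byte 7: (55 ^ 4f) ^ 43 = 1a ^ 43 = 59
byte 8: (8e ^ 48) ^ 61 = c6 ^ 61 = a7
byte 9: (c9 ^ 2c) ^ 69 = e5 ^ 69 = 8c
byte 10: (92 ^ 58) ^ 72 = ca ^ 72 = b8
byte 11: (c6 ^ 92) ^ 6f = 54 ^ 6f = 3b
byte 12: (26 ^ d4) ^ 20 = f2 ^ 20 = d2
byte 13: (d2 ^ 7b) ^ 68 = a9 ^ 68 = c1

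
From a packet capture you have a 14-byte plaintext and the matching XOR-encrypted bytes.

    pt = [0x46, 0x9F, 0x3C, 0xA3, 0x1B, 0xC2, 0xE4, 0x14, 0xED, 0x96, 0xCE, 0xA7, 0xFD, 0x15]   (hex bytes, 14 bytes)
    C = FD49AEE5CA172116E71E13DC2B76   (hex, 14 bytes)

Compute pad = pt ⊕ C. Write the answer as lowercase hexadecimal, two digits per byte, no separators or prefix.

Since C = pt ⊕ pad, XORing both sides with pt gives pad = pt ⊕ C.
46 ⊕ fd = bb
9f ⊕ 49 = d6
3c ⊕ ae = 92
a3 ⊕ e5 = 46
1b ⊕ ca = d1
c2 ⊕ 17 = d5
e4 ⊕ 21 = c5
14 ⊕ 16 = 02
ed ⊕ e7 = 0a
96 ⊕ 1e = 88
ce ⊕ 13 = dd
a7 ⊕ dc = 7b
fd ⊕ 2b = d6
15 ⊕ 76 = 63

bbd69246d1d5c5020a88dd7bd663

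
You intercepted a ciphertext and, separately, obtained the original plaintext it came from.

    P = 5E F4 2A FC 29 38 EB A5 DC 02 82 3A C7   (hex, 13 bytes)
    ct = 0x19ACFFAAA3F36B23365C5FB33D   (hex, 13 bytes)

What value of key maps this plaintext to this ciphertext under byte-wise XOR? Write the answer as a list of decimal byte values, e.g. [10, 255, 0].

[71, 88, 213, 86, 138, 203, 128, 134, 234, 94, 221, 137, 250]

Since ct = P ⊕ key, XORing both sides with P gives key = P ⊕ ct.
5e XOR 19 = 47
f4 XOR ac = 58
2a XOR ff = d5
fc XOR aa = 56
29 XOR a3 = 8a
38 XOR f3 = cb
eb XOR 6b = 80
a5 XOR 23 = 86
dc XOR 36 = ea
02 XOR 5c = 5e
82 XOR 5f = dd
3a XOR b3 = 89
c7 XOR 3d = fa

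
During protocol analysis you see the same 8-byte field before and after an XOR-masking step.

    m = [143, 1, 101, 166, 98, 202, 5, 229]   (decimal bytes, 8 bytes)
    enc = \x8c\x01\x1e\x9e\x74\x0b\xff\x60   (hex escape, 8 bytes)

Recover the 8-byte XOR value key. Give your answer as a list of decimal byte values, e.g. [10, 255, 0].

[3, 0, 123, 56, 22, 193, 250, 133]

Since enc = m ⊕ key, XORing both sides with m gives key = m ⊕ enc.
143 ⊕ 140 =   3
  1 ⊕   1 =   0
101 ⊕  30 = 123
166 ⊕ 158 =  56
 98 ⊕ 116 =  22
202 ⊕  11 = 193
  5 ⊕ 255 = 250
229 ⊕  96 = 133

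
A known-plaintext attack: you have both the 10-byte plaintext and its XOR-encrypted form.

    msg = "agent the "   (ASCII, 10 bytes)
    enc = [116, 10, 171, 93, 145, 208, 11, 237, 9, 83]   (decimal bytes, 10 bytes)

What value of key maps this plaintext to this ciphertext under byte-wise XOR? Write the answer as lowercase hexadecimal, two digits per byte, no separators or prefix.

156dce33e5f07f856c73

Since enc = msg ⊕ key, XORing both sides with msg gives key = msg ⊕ enc.
61 ^ 74 = 15
67 ^ 0a = 6d
65 ^ ab = ce
6e ^ 5d = 33
74 ^ 91 = e5
20 ^ d0 = f0
74 ^ 0b = 7f
68 ^ ed = 85
65 ^ 09 = 6c
20 ^ 53 = 73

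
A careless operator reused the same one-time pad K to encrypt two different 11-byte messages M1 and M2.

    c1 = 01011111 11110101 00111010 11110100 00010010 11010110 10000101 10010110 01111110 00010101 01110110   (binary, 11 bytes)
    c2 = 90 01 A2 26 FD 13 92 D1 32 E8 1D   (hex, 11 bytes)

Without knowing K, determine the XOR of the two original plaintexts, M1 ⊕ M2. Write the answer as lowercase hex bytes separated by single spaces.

c1 ⊕ c2 = (M1 ⊕ K) ⊕ (M2 ⊕ K) = M1 ⊕ M2 — the shared key cancels under XOR.
 95 xor 144 = 207
245 xor   1 = 244
 58 xor 162 = 152
244 xor  38 = 210
 18 xor 253 = 239
214 xor  19 = 197
133 xor 146 =  23
150 xor 209 =  71
126 xor  50 =  76
 21 xor 232 = 253
118 xor  29 = 107

cf f4 98 d2 ef c5 17 47 4c fd 6b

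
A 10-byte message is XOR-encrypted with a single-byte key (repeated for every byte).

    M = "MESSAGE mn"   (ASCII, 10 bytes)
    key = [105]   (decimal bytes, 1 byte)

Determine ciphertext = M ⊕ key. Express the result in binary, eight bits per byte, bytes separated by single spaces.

00100100 00101100 00111010 00111010 00101000 00101110 00101100 01001001 00000100 00000111

The 1-byte key repeats, so the effective keystream is 69 69 69 69 69 69 69 69 69 69.
byte 0: 01001101 ⊕ 01101001 = 00100100
byte 1: 01000101 ⊕ 01101001 = 00101100
byte 2: 01010011 ⊕ 01101001 = 00111010
byte 3: 01010011 ⊕ 01101001 = 00111010
byte 4: 01000001 ⊕ 01101001 = 00101000
byte 5: 01000111 ⊕ 01101001 = 00101110
byte 6: 01000101 ⊕ 01101001 = 00101100
byte 7: 00100000 ⊕ 01101001 = 01001001
byte 8: 01101101 ⊕ 01101001 = 00000100
byte 9: 01101110 ⊕ 01101001 = 00000111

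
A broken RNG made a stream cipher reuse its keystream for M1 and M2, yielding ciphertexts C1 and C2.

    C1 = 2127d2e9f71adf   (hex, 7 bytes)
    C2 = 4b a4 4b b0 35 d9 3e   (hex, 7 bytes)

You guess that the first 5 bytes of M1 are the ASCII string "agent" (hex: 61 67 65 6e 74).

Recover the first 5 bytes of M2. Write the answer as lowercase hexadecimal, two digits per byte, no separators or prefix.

0be4fc37b6

First, C1 ⊕ C2 = (M1 ⊕ K) ⊕ (M2 ⊕ K) = M1 ⊕ M2, so the key drops out. Then M2 = (M1 ⊕ M2) ⊕ M1 over the first 5 bytes.
byte 0: (21 XOR 4b) XOR 61 = 6a XOR 61 = 0b
byte 1: (27 XOR a4) XOR 67 = 83 XOR 67 = e4
byte 2: (d2 XOR 4b) XOR 65 = 99 XOR 65 = fc
byte 3: (e9 XOR b0) XOR 6e = 59 XOR 6e = 37
byte 4: (f7 XOR 35) XOR 74 = c2 XOR 74 = b6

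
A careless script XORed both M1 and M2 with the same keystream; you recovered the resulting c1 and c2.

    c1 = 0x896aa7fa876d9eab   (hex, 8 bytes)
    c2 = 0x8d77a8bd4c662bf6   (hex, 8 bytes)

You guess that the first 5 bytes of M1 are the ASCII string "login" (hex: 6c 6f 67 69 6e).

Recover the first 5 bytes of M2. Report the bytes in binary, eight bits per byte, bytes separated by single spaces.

01101000 01110010 01101000 00101110 10100101

First, c1 ⊕ c2 = (M1 ⊕ K) ⊕ (M2 ⊕ K) = M1 ⊕ M2, so the key drops out. Then M2 = (M1 ⊕ M2) ⊕ M1 over the first 5 bytes.
byte 0: (89 xor 8d) xor 6c = 04 xor 6c = 68
byte 1: (6a xor 77) xor 6f = 1d xor 6f = 72
byte 2: (a7 xor a8) xor 67 = 0f xor 67 = 68
byte 3: (fa xor bd) xor 69 = 47 xor 69 = 2e
byte 4: (87 xor 4c) xor 6e = cb xor 6e = a5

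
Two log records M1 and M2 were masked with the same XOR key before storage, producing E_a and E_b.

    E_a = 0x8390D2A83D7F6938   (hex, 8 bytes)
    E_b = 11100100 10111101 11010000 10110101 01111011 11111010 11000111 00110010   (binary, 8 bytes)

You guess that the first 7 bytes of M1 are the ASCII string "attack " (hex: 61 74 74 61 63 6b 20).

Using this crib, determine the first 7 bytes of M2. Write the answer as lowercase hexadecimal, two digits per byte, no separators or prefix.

First, E_a ⊕ E_b = (M1 ⊕ K) ⊕ (M2 ⊕ K) = M1 ⊕ M2, so the key drops out. Then M2 = (M1 ⊕ M2) ⊕ M1 over the first 7 bytes.
byte 0: (83 XOR e4) XOR 61 = 67 XOR 61 = 06
byte 1: (90 XOR bd) XOR 74 = 2d XOR 74 = 59
byte 2: (d2 XOR d0) XOR 74 = 02 XOR 74 = 76
byte 3: (a8 XOR b5) XOR 61 = 1d XOR 61 = 7c
byte 4: (3d XOR 7b) XOR 63 = 46 XOR 63 = 25
byte 5: (7f XOR fa) XOR 6b = 85 XOR 6b = ee
byte 6: (69 XOR c7) XOR 20 = ae XOR 20 = 8e

0659767c25ee8e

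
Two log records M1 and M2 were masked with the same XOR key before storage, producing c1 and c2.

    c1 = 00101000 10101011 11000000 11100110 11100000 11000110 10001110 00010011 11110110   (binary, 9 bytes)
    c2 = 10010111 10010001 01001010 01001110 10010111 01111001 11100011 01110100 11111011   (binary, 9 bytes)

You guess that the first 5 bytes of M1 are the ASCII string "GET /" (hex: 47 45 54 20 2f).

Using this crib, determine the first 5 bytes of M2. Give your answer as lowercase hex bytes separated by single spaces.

First, c1 ⊕ c2 = (M1 ⊕ K) ⊕ (M2 ⊕ K) = M1 ⊕ M2, so the key drops out. Then M2 = (M1 ⊕ M2) ⊕ M1 over the first 5 bytes.
byte 0: (28 xor 97) xor 47 = bf xor 47 = f8
byte 1: (ab xor 91) xor 45 = 3a xor 45 = 7f
byte 2: (c0 xor 4a) xor 54 = 8a xor 54 = de
byte 3: (e6 xor 4e) xor 20 = a8 xor 20 = 88
byte 4: (e0 xor 97) xor 2f = 77 xor 2f = 58

f8 7f de 88 58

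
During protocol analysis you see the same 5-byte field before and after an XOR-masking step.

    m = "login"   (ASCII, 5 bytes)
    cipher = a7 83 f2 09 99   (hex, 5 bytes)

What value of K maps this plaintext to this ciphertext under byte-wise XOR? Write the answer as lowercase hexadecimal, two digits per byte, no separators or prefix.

cbec9560f7

Since cipher = m ⊕ K, XORing both sides with m gives K = m ⊕ cipher.
01101100 ⊕ 10100111 = 11001011
01101111 ⊕ 10000011 = 11101100
01100111 ⊕ 11110010 = 10010101
01101001 ⊕ 00001001 = 01100000
01101110 ⊕ 10011001 = 11110111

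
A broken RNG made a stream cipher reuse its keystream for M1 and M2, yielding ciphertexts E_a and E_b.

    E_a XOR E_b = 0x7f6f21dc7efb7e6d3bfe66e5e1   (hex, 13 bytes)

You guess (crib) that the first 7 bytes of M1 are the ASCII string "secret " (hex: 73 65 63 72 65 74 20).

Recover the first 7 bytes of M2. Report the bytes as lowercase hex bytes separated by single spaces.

Since E_a ⊕ E_b = M1 ⊕ M2, XORing with the guessed M1 bytes yields the corresponding M2 bytes: M2 = (E_a ⊕ E_b) ⊕ M1.
7f ^ 73 = 0c
6f ^ 65 = 0a
21 ^ 63 = 42
dc ^ 72 = ae
7e ^ 65 = 1b
fb ^ 74 = 8f
7e ^ 20 = 5e

0c 0a 42 ae 1b 8f 5e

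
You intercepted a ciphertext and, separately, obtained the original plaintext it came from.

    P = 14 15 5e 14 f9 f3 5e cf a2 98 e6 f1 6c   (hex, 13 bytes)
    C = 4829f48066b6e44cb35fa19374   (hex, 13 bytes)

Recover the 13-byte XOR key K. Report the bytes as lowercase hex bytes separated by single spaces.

Since C = P ⊕ K, XORing both sides with P gives K = P ⊕ C.
byte 0: 14 ⊕ 48 = 5c
byte 1: 15 ⊕ 29 = 3c
byte 2: 5e ⊕ f4 = aa
byte 3: 14 ⊕ 80 = 94
byte 4: f9 ⊕ 66 = 9f
byte 5: f3 ⊕ b6 = 45
byte 6: 5e ⊕ e4 = ba
byte 7: cf ⊕ 4c = 83
byte 8: a2 ⊕ b3 = 11
byte 9: 98 ⊕ 5f = c7
byte 10: e6 ⊕ a1 = 47
byte 11: f1 ⊕ 93 = 62
byte 12: 6c ⊕ 74 = 18

5c 3c aa 94 9f 45 ba 83 11 c7 47 62 18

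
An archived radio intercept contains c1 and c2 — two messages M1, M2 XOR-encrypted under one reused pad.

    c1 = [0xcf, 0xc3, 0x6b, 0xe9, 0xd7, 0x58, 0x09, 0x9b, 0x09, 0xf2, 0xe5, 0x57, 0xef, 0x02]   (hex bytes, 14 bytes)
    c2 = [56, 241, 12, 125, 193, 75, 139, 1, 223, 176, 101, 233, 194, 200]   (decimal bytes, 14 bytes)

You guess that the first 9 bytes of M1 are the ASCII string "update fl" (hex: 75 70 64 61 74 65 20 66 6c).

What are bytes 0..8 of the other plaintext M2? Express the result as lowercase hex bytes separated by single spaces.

First, c1 ⊕ c2 = (M1 ⊕ K) ⊕ (M2 ⊕ K) = M1 ⊕ M2, so the key drops out. Then M2 = (M1 ⊕ M2) ⊕ M1 over the first 9 bytes.
byte 0: (cf ⊕ 38) ⊕ 75 = f7 ⊕ 75 = 82
byte 1: (c3 ⊕ f1) ⊕ 70 = 32 ⊕ 70 = 42
byte 2: (6b ⊕ 0c) ⊕ 64 = 67 ⊕ 64 = 03
byte 3: (e9 ⊕ 7d) ⊕ 61 = 94 ⊕ 61 = f5
byte 4: (d7 ⊕ c1) ⊕ 74 = 16 ⊕ 74 = 62
byte 5: (58 ⊕ 4b) ⊕ 65 = 13 ⊕ 65 = 76
byte 6: (09 ⊕ 8b) ⊕ 20 = 82 ⊕ 20 = a2
byte 7: (9b ⊕ 01) ⊕ 66 = 9a ⊕ 66 = fc
byte 8: (09 ⊕ df) ⊕ 6c = d6 ⊕ 6c = ba

82 42 03 f5 62 76 a2 fc ba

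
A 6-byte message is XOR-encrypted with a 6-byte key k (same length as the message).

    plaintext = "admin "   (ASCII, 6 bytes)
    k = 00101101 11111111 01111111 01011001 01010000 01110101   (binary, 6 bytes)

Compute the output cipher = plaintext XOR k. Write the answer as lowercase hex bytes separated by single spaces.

4c 9b 12 30 3e 55

XOR is its own inverse, so applying the key byte-wise gives the result directly.
01100001 XOR 00101101 = 01001100
01100100 XOR 11111111 = 10011011
01101101 XOR 01111111 = 00010010
01101001 XOR 01011001 = 00110000
01101110 XOR 01010000 = 00111110
00100000 XOR 01110101 = 01010101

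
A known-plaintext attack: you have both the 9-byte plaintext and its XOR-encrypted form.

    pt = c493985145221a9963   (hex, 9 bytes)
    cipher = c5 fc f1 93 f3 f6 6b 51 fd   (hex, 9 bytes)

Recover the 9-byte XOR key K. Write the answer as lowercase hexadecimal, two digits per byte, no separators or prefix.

016f69c2b6d471c89e

Since cipher = pt ⊕ K, XORing both sides with pt gives K = pt ⊕ cipher.
c4 ^ c5 = 01
93 ^ fc = 6f
98 ^ f1 = 69
51 ^ 93 = c2
45 ^ f3 = b6
22 ^ f6 = d4
1a ^ 6b = 71
99 ^ 51 = c8
63 ^ fd = 9e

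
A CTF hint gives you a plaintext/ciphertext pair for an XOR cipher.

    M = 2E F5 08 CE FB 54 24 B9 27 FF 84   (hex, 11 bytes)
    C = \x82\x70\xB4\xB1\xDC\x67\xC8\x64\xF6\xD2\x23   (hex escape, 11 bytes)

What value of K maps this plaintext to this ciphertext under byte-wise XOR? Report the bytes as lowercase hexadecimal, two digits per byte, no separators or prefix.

ac85bc7f2733ecddd12da7

Since C = M ⊕ K, XORing both sides with M gives K = M ⊕ C.
00101110 ^ 10000010 = 10101100
11110101 ^ 01110000 = 10000101
00001000 ^ 10110100 = 10111100
11001110 ^ 10110001 = 01111111
11111011 ^ 11011100 = 00100111
01010100 ^ 01100111 = 00110011
00100100 ^ 11001000 = 11101100
10111001 ^ 01100100 = 11011101
00100111 ^ 11110110 = 11010001
11111111 ^ 11010010 = 00101101
10000100 ^ 00100011 = 10100111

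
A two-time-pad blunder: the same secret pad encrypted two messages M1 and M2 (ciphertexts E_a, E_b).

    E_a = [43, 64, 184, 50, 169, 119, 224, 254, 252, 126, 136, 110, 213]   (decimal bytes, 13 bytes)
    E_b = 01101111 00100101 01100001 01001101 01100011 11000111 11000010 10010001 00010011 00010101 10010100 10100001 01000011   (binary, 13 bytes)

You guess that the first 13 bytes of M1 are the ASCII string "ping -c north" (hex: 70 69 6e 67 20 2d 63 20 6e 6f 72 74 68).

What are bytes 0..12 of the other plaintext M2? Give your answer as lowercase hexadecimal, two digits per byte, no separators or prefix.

First, E_a ⊕ E_b = (M1 ⊕ K) ⊕ (M2 ⊕ K) = M1 ⊕ M2, so the key drops out. Then M2 = (M1 ⊕ M2) ⊕ M1 over the first 13 bytes.
byte 0: (2b ⊕ 6f) ⊕ 70 = 44 ⊕ 70 = 34
byte 1: (40 ⊕ 25) ⊕ 69 = 65 ⊕ 69 = 0c
byte 2: (b8 ⊕ 61) ⊕ 6e = d9 ⊕ 6e = b7
byte 3: (32 ⊕ 4d) ⊕ 67 = 7f ⊕ 67 = 18
byte 4: (a9 ⊕ 63) ⊕ 20 = ca ⊕ 20 = ea
byte 5: (77 ⊕ c7) ⊕ 2d = b0 ⊕ 2d = 9d
byte 6: (e0 ⊕ c2) ⊕ 63 = 22 ⊕ 63 = 41
byte 7: (fe ⊕ 91) ⊕ 20 = 6f ⊕ 20 = 4f
byte 8: (fc ⊕ 13) ⊕ 6e = ef ⊕ 6e = 81
byte 9: (7e ⊕ 15) ⊕ 6f = 6b ⊕ 6f = 04
byte 10: (88 ⊕ 94) ⊕ 72 = 1c ⊕ 72 = 6e
byte 11: (6e ⊕ a1) ⊕ 74 = cf ⊕ 74 = bb
byte 12: (d5 ⊕ 43) ⊕ 68 = 96 ⊕ 68 = fe

340cb718ea9d414f81046ebbfe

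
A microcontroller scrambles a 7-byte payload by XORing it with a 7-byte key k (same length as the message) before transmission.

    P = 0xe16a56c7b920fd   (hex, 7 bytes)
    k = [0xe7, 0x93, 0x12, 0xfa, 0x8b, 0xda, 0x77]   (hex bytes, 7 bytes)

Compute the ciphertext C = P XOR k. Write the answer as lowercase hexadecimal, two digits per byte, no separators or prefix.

06f9443d32fa8a

e1 ^ e7 = 06
6a ^ 93 = f9
56 ^ 12 = 44
c7 ^ fa = 3d
b9 ^ 8b = 32
20 ^ da = fa
fd ^ 77 = 8a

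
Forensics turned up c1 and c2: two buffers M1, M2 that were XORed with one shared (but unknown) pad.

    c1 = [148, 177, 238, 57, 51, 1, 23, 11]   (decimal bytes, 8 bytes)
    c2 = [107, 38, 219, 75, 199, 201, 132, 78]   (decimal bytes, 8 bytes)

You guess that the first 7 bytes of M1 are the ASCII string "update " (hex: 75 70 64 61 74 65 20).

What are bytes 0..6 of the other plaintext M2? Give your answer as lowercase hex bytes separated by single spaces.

First, c1 ⊕ c2 = (M1 ⊕ K) ⊕ (M2 ⊕ K) = M1 ⊕ M2, so the key drops out. Then M2 = (M1 ⊕ M2) ⊕ M1 over the first 7 bytes.
byte 0: (94 ^ 6b) ^ 75 = ff ^ 75 = 8a
byte 1: (b1 ^ 26) ^ 70 = 97 ^ 70 = e7
byte 2: (ee ^ db) ^ 64 = 35 ^ 64 = 51
byte 3: (39 ^ 4b) ^ 61 = 72 ^ 61 = 13
byte 4: (33 ^ c7) ^ 74 = f4 ^ 74 = 80
byte 5: (01 ^ c9) ^ 65 = c8 ^ 65 = ad
byte 6: (17 ^ 84) ^ 20 = 93 ^ 20 = b3

8a e7 51 13 80 ad b3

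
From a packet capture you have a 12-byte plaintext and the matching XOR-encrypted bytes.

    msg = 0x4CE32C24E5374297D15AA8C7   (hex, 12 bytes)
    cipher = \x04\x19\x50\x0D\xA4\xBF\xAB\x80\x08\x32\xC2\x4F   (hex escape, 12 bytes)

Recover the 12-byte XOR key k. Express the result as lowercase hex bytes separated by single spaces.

48 fa 7c 29 41 88 e9 17 d9 68 6a 88

Since cipher = msg ⊕ k, XORing both sides with msg gives k = msg ⊕ cipher.
4c ^ 04 = 48
e3 ^ 19 = fa
2c ^ 50 = 7c
24 ^ 0d = 29
e5 ^ a4 = 41
37 ^ bf = 88
42 ^ ab = e9
97 ^ 80 = 17
d1 ^ 08 = d9
5a ^ 32 = 68
a8 ^ c2 = 6a
c7 ^ 4f = 88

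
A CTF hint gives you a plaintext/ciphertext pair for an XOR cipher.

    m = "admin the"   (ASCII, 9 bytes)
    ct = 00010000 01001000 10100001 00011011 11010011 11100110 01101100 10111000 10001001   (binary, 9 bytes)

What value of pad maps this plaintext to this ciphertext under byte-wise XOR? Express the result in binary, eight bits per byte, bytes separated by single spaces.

01110001 00101100 11001100 01110010 10111101 11000110 00011000 11010000 11101100

Since ct = m ⊕ pad, XORing both sides with m gives pad = m ⊕ ct.
01100001 XOR 00010000 = 01110001
01100100 XOR 01001000 = 00101100
01101101 XOR 10100001 = 11001100
01101001 XOR 00011011 = 01110010
01101110 XOR 11010011 = 10111101
00100000 XOR 11100110 = 11000110
01110100 XOR 01101100 = 00011000
01101000 XOR 10111000 = 11010000
01100101 XOR 10001001 = 11101100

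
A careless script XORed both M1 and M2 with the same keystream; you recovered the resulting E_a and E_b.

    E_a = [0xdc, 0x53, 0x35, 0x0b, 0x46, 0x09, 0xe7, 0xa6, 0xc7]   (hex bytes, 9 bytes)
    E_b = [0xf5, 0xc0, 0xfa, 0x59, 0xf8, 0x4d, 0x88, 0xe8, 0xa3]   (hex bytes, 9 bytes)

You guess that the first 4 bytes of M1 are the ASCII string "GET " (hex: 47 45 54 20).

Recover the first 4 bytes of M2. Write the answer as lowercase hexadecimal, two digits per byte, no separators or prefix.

6ed69b72

First, E_a ⊕ E_b = (M1 ⊕ K) ⊕ (M2 ⊕ K) = M1 ⊕ M2, so the key drops out. Then M2 = (M1 ⊕ M2) ⊕ M1 over the first 4 bytes.
byte 0: (dc ^ f5) ^ 47 = 29 ^ 47 = 6e
byte 1: (53 ^ c0) ^ 45 = 93 ^ 45 = d6
byte 2: (35 ^ fa) ^ 54 = cf ^ 54 = 9b
byte 3: (0b ^ 59) ^ 20 = 52 ^ 20 = 72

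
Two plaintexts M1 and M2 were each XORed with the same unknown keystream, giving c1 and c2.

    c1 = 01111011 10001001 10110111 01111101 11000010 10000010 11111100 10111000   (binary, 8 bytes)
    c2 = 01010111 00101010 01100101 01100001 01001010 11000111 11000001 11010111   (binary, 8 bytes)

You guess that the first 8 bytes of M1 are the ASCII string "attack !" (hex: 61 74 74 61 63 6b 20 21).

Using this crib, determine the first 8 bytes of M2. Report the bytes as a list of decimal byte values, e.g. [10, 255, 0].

First, c1 ⊕ c2 = (M1 ⊕ K) ⊕ (M2 ⊕ K) = M1 ⊕ M2, so the key drops out. Then M2 = (M1 ⊕ M2) ⊕ M1 over the first 8 bytes.
byte 0: (7b xor 57) xor 61 = 2c xor 61 = 4d
byte 1: (89 xor 2a) xor 74 = a3 xor 74 = d7
byte 2: (b7 xor 65) xor 74 = d2 xor 74 = a6
byte 3: (7d xor 61) xor 61 = 1c xor 61 = 7d
byte 4: (c2 xor 4a) xor 63 = 88 xor 63 = eb
byte 5: (82 xor c7) xor 6b = 45 xor 6b = 2e
byte 6: (fc xor c1) xor 20 = 3d xor 20 = 1d
byte 7: (b8 xor d7) xor 21 = 6f xor 21 = 4e

[77, 215, 166, 125, 235, 46, 29, 78]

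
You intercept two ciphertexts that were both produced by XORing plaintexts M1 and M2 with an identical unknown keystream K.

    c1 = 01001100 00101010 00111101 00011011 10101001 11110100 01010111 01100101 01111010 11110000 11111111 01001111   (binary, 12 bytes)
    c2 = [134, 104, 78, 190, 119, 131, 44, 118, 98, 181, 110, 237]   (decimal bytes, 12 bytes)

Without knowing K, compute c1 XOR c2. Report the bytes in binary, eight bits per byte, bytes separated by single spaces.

11001010 01000010 01110011 10100101 11011110 01110111 01111011 00010011 00011000 01000101 10010001 10100010

c1 ⊕ c2 = (M1 ⊕ K) ⊕ (M2 ⊕ K) = M1 ⊕ M2 — the shared key cancels under XOR.
4c ^ 86 = ca
2a ^ 68 = 42
3d ^ 4e = 73
1b ^ be = a5
a9 ^ 77 = de
f4 ^ 83 = 77
57 ^ 2c = 7b
65 ^ 76 = 13
7a ^ 62 = 18
f0 ^ b5 = 45
ff ^ 6e = 91
4f ^ ed = a2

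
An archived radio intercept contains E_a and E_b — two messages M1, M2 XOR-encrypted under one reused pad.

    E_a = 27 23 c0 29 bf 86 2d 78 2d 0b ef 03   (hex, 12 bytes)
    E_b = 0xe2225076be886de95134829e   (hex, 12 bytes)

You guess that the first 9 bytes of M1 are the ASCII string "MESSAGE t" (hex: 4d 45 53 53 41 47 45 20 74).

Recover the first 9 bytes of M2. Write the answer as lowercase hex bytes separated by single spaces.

First, E_a ⊕ E_b = (M1 ⊕ K) ⊕ (M2 ⊕ K) = M1 ⊕ M2, so the key drops out. Then M2 = (M1 ⊕ M2) ⊕ M1 over the first 9 bytes.
byte 0: (27 xor e2) xor 4d = c5 xor 4d = 88
byte 1: (23 xor 22) xor 45 = 01 xor 45 = 44
byte 2: (c0 xor 50) xor 53 = 90 xor 53 = c3
byte 3: (29 xor 76) xor 53 = 5f xor 53 = 0c
byte 4: (bf xor be) xor 41 = 01 xor 41 = 40
byte 5: (86 xor 88) xor 47 = 0e xor 47 = 49
byte 6: (2d xor 6d) xor 45 = 40 xor 45 = 05
byte 7: (78 xor e9) xor 20 = 91 xor 20 = b1
byte 8: (2d xor 51) xor 74 = 7c xor 74 = 08

88 44 c3 0c 40 49 05 b1 08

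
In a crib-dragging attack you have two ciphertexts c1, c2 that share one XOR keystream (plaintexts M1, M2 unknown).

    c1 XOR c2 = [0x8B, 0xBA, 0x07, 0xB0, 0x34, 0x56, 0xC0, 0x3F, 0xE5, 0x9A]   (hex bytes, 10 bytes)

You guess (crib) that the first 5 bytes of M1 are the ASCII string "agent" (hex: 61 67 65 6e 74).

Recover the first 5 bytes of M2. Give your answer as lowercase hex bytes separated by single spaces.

Since c1 ⊕ c2 = M1 ⊕ M2, XORing with the guessed M1 bytes yields the corresponding M2 bytes: M2 = (c1 ⊕ c2) ⊕ M1.
8b xor 61 = ea
ba xor 67 = dd
07 xor 65 = 62
b0 xor 6e = de
34 xor 74 = 40

ea dd 62 de 40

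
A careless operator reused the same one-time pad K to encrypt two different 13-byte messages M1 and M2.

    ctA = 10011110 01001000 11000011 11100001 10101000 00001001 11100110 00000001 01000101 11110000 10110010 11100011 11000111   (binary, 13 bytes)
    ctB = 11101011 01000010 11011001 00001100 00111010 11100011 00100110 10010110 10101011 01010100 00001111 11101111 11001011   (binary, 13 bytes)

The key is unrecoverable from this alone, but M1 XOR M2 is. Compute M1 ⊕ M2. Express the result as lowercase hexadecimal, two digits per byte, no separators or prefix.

750a1aed92eac097eea4bd0c0c

ctA ⊕ ctB = (M1 ⊕ K) ⊕ (M2 ⊕ K) = M1 ⊕ M2 — the shared key cancels under XOR.
byte 0: 9e ⊕ eb = 75
byte 1: 48 ⊕ 42 = 0a
byte 2: c3 ⊕ d9 = 1a
byte 3: e1 ⊕ 0c = ed
byte 4: a8 ⊕ 3a = 92
byte 5: 09 ⊕ e3 = ea
byte 6: e6 ⊕ 26 = c0
byte 7: 01 ⊕ 96 = 97
byte 8: 45 ⊕ ab = ee
byte 9: f0 ⊕ 54 = a4
byte 10: b2 ⊕ 0f = bd
byte 11: e3 ⊕ ef = 0c
byte 12: c7 ⊕ cb = 0c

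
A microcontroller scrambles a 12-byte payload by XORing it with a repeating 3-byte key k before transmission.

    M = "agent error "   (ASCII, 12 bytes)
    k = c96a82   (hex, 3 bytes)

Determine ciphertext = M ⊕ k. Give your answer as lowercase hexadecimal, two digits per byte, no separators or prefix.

The 3-byte key repeats, so the effective keystream is c9 6a 82 c9 6a 82 c9 6a 82 c9 6a 82.
byte 0:  97 xor 201 = 168
byte 1: 103 xor 106 =  13
byte 2: 101 xor 130 = 231
byte 3: 110 xor 201 = 167
byte 4: 116 xor 106 =  30
byte 5:  32 xor 130 = 162
byte 6: 101 xor 201 = 172
byte 7: 114 xor 106 =  24
byte 8: 114 xor 130 = 240
byte 9: 111 xor 201 = 166
byte 10: 114 xor 106 =  24
byte 11:  32 xor 130 = 162

a80de7a71ea2ac18f0a618a2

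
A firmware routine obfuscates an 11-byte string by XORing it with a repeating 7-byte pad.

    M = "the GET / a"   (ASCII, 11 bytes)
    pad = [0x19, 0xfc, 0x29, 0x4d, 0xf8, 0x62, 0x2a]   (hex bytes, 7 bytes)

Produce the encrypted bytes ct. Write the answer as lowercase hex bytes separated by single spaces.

The 7-byte key repeats, so the effective keystream is 19 fc 29 4d f8 62 2a 19 fc 29 4d.
byte 0: 74 ⊕ 19 = 6d
byte 1: 68 ⊕ fc = 94
byte 2: 65 ⊕ 29 = 4c
byte 3: 20 ⊕ 4d = 6d
byte 4: 47 ⊕ f8 = bf
byte 5: 45 ⊕ 62 = 27
byte 6: 54 ⊕ 2a = 7e
byte 7: 20 ⊕ 19 = 39
byte 8: 2f ⊕ fc = d3
byte 9: 20 ⊕ 29 = 09
byte 10: 61 ⊕ 4d = 2c

6d 94 4c 6d bf 27 7e 39 d3 09 2c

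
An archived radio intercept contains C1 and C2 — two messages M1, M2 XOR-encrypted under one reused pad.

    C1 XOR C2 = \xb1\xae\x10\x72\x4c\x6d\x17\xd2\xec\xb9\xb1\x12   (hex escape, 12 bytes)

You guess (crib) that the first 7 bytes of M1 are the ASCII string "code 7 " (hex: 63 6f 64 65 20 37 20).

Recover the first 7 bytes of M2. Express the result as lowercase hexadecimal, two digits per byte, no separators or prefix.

Since C1 ⊕ C2 = M1 ⊕ M2, XORing with the guessed M1 bytes yields the corresponding M2 bytes: M2 = (C1 ⊕ C2) ⊕ M1.
byte 0: 177 XOR  99 = 210
byte 1: 174 XOR 111 = 193
byte 2:  16 XOR 100 = 116
byte 3: 114 XOR 101 =  23
byte 4:  76 XOR  32 = 108
byte 5: 109 XOR  55 =  90
byte 6:  23 XOR  32 =  55

d2c174176c5a37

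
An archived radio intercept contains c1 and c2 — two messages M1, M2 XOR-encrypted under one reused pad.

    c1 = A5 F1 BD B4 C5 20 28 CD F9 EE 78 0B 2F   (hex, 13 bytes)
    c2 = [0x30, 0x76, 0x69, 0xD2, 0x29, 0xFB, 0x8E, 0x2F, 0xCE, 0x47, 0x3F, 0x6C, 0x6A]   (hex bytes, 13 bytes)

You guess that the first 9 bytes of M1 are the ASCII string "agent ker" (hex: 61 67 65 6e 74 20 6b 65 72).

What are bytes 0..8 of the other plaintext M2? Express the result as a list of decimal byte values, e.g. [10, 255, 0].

First, c1 ⊕ c2 = (M1 ⊕ K) ⊕ (M2 ⊕ K) = M1 ⊕ M2, so the key drops out. Then M2 = (M1 ⊕ M2) ⊕ M1 over the first 9 bytes.
byte 0: (a5 ⊕ 30) ⊕ 61 = 95 ⊕ 61 = f4
byte 1: (f1 ⊕ 76) ⊕ 67 = 87 ⊕ 67 = e0
byte 2: (bd ⊕ 69) ⊕ 65 = d4 ⊕ 65 = b1
byte 3: (b4 ⊕ d2) ⊕ 6e = 66 ⊕ 6e = 08
byte 4: (c5 ⊕ 29) ⊕ 74 = ec ⊕ 74 = 98
byte 5: (20 ⊕ fb) ⊕ 20 = db ⊕ 20 = fb
byte 6: (28 ⊕ 8e) ⊕ 6b = a6 ⊕ 6b = cd
byte 7: (cd ⊕ 2f) ⊕ 65 = e2 ⊕ 65 = 87
byte 8: (f9 ⊕ ce) ⊕ 72 = 37 ⊕ 72 = 45

[244, 224, 177, 8, 152, 251, 205, 135, 69]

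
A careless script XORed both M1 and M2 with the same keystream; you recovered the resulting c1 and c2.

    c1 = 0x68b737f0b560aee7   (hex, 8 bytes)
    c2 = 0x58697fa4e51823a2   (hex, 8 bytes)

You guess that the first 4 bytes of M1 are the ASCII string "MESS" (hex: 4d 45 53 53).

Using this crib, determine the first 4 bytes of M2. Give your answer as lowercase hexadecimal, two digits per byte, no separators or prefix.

7d9b1b07

First, c1 ⊕ c2 = (M1 ⊕ K) ⊕ (M2 ⊕ K) = M1 ⊕ M2, so the key drops out. Then M2 = (M1 ⊕ M2) ⊕ M1 over the first 4 bytes.
byte 0: (68 ⊕ 58) ⊕ 4d = 30 ⊕ 4d = 7d
byte 1: (b7 ⊕ 69) ⊕ 45 = de ⊕ 45 = 9b
byte 2: (37 ⊕ 7f) ⊕ 53 = 48 ⊕ 53 = 1b
byte 3: (f0 ⊕ a4) ⊕ 53 = 54 ⊕ 53 = 07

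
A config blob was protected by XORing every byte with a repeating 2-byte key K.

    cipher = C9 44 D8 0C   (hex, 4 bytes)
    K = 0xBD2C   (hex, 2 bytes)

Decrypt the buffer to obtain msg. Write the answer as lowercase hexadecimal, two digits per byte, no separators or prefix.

74686520

The 2-byte key repeats, so the effective keystream is bd 2c bd 2c.
byte 0: 11001001 XOR 10111101 = 01110100
byte 1: 01000100 XOR 00101100 = 01101000
byte 2: 11011000 XOR 10111101 = 01100101
byte 3: 00001100 XOR 00101100 = 00100000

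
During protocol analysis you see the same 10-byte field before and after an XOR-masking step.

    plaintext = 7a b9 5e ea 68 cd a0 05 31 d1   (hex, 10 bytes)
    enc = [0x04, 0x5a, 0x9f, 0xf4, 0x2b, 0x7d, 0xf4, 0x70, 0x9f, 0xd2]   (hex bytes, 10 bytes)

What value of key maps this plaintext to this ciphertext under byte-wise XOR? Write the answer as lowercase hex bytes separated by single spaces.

7e e3 c1 1e 43 b0 54 75 ae 03

Since enc = plaintext ⊕ key, XORing both sides with plaintext gives key = plaintext ⊕ enc.
byte 0: 7a XOR 04 = 7e
byte 1: b9 XOR 5a = e3
byte 2: 5e XOR 9f = c1
byte 3: ea XOR f4 = 1e
byte 4: 68 XOR 2b = 43
byte 5: cd XOR 7d = b0
byte 6: a0 XOR f4 = 54
byte 7: 05 XOR 70 = 75
byte 8: 31 XOR 9f = ae
byte 9: d1 XOR d2 = 03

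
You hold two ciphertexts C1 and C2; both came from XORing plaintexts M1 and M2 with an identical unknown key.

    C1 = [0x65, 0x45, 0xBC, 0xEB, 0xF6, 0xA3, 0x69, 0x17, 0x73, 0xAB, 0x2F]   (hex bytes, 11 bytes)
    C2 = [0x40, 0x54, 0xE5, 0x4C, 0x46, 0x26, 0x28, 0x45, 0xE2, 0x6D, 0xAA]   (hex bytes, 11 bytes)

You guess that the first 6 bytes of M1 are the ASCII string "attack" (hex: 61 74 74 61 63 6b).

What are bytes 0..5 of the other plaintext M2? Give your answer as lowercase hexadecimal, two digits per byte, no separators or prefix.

First, C1 ⊕ C2 = (M1 ⊕ K) ⊕ (M2 ⊕ K) = M1 ⊕ M2, so the key drops out. Then M2 = (M1 ⊕ M2) ⊕ M1 over the first 6 bytes.
byte 0: (65 XOR 40) XOR 61 = 25 XOR 61 = 44
byte 1: (45 XOR 54) XOR 74 = 11 XOR 74 = 65
byte 2: (bc XOR e5) XOR 74 = 59 XOR 74 = 2d
byte 3: (eb XOR 4c) XOR 61 = a7 XOR 61 = c6
byte 4: (f6 XOR 46) XOR 63 = b0 XOR 63 = d3
byte 5: (a3 XOR 26) XOR 6b = 85 XOR 6b = ee

44652dc6d3ee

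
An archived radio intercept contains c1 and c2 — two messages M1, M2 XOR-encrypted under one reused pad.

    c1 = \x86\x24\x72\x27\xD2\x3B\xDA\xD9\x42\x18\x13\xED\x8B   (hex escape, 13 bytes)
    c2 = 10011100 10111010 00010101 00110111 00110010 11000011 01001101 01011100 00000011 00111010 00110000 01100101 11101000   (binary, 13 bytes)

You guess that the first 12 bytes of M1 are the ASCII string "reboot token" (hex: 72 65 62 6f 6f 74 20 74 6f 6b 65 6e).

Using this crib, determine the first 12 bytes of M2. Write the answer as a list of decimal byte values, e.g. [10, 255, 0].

First, c1 ⊕ c2 = (M1 ⊕ K) ⊕ (M2 ⊕ K) = M1 ⊕ M2, so the key drops out. Then M2 = (M1 ⊕ M2) ⊕ M1 over the first 12 bytes.
byte 0: (86 XOR 9c) XOR 72 = 1a XOR 72 = 68
byte 1: (24 XOR ba) XOR 65 = 9e XOR 65 = fb
byte 2: (72 XOR 15) XOR 62 = 67 XOR 62 = 05
byte 3: (27 XOR 37) XOR 6f = 10 XOR 6f = 7f
byte 4: (d2 XOR 32) XOR 6f = e0 XOR 6f = 8f
byte 5: (3b XOR c3) XOR 74 = f8 XOR 74 = 8c
byte 6: (da XOR 4d) XOR 20 = 97 XOR 20 = b7
byte 7: (d9 XOR 5c) XOR 74 = 85 XOR 74 = f1
byte 8: (42 XOR 03) XOR 6f = 41 XOR 6f = 2e
byte 9: (18 XOR 3a) XOR 6b = 22 XOR 6b = 49
byte 10: (13 XOR 30) XOR 65 = 23 XOR 65 = 46
byte 11: (ed XOR 65) XOR 6e = 88 XOR 6e = e6

[104, 251, 5, 127, 143, 140, 183, 241, 46, 73, 70, 230]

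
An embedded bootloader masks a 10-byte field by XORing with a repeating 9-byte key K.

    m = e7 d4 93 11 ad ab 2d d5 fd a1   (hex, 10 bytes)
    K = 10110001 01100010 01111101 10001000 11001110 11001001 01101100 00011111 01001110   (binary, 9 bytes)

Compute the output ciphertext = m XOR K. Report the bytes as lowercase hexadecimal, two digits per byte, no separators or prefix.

The 9-byte key repeats, so the effective keystream is b1 62 7d 88 ce c9 6c 1f 4e b1.
byte 0: e7 XOR b1 = 56
byte 1: d4 XOR 62 = b6
byte 2: 93 XOR 7d = ee
byte 3: 11 XOR 88 = 99
byte 4: ad XOR ce = 63
byte 5: ab XOR c9 = 62
byte 6: 2d XOR 6c = 41
byte 7: d5 XOR 1f = ca
byte 8: fd XOR 4e = b3
byte 9: a1 XOR b1 = 10

56b6ee99636241cab310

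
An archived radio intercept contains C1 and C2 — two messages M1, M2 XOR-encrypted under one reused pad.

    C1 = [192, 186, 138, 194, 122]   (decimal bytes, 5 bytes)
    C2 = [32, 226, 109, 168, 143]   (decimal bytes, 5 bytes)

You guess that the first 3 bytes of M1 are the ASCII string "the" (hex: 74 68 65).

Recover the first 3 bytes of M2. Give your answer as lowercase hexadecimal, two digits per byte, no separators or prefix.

943082

First, C1 ⊕ C2 = (M1 ⊕ K) ⊕ (M2 ⊕ K) = M1 ⊕ M2, so the key drops out. Then M2 = (M1 ⊕ M2) ⊕ M1 over the first 3 bytes.
byte 0: (c0 xor 20) xor 74 = e0 xor 74 = 94
byte 1: (ba xor e2) xor 68 = 58 xor 68 = 30
byte 2: (8a xor 6d) xor 65 = e7 xor 65 = 82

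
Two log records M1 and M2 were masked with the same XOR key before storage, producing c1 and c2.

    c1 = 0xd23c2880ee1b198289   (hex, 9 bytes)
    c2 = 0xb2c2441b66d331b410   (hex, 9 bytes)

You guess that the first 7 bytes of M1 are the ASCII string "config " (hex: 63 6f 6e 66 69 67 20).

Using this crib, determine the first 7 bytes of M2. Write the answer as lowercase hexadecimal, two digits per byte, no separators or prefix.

039102fde1af08

First, c1 ⊕ c2 = (M1 ⊕ K) ⊕ (M2 ⊕ K) = M1 ⊕ M2, so the key drops out. Then M2 = (M1 ⊕ M2) ⊕ M1 over the first 7 bytes.
byte 0: (d2 xor b2) xor 63 = 60 xor 63 = 03
byte 1: (3c xor c2) xor 6f = fe xor 6f = 91
byte 2: (28 xor 44) xor 6e = 6c xor 6e = 02
byte 3: (80 xor 1b) xor 66 = 9b xor 66 = fd
byte 4: (ee xor 66) xor 69 = 88 xor 69 = e1
byte 5: (1b xor d3) xor 67 = c8 xor 67 = af
byte 6: (19 xor 31) xor 20 = 28 xor 20 = 08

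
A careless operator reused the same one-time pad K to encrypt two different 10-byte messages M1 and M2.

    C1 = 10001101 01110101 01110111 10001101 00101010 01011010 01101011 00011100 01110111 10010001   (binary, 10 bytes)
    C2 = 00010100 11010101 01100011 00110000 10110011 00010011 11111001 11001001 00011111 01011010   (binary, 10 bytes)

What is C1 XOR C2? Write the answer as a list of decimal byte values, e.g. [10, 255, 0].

C1 ⊕ C2 = (M1 ⊕ K) ⊕ (M2 ⊕ K) = M1 ⊕ M2 — the shared key cancels under XOR.
141 ^  20 = 153
117 ^ 213 = 160
119 ^  99 =  20
141 ^  48 = 189
 42 ^ 179 = 153
 90 ^  19 =  73
107 ^ 249 = 146
 28 ^ 201 = 213
119 ^  31 = 104
145 ^  90 = 203

[153, 160, 20, 189, 153, 73, 146, 213, 104, 203]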